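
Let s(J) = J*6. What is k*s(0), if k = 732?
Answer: 0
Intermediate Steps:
s(J) = 6*J
k*s(0) = 732*(6*0) = 732*0 = 0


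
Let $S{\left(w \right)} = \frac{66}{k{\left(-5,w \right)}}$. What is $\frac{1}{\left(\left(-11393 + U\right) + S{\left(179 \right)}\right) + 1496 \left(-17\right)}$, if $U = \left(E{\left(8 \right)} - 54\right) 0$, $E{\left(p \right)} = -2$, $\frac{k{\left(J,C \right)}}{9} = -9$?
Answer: $- \frac{27}{994297} \approx -2.7155 \cdot 10^{-5}$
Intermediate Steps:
$k{\left(J,C \right)} = -81$ ($k{\left(J,C \right)} = 9 \left(-9\right) = -81$)
$U = 0$ ($U = \left(-2 - 54\right) 0 = \left(-56\right) 0 = 0$)
$S{\left(w \right)} = - \frac{22}{27}$ ($S{\left(w \right)} = \frac{66}{-81} = 66 \left(- \frac{1}{81}\right) = - \frac{22}{27}$)
$\frac{1}{\left(\left(-11393 + U\right) + S{\left(179 \right)}\right) + 1496 \left(-17\right)} = \frac{1}{\left(\left(-11393 + 0\right) - \frac{22}{27}\right) + 1496 \left(-17\right)} = \frac{1}{\left(-11393 - \frac{22}{27}\right) - 25432} = \frac{1}{- \frac{307633}{27} - 25432} = \frac{1}{- \frac{994297}{27}} = - \frac{27}{994297}$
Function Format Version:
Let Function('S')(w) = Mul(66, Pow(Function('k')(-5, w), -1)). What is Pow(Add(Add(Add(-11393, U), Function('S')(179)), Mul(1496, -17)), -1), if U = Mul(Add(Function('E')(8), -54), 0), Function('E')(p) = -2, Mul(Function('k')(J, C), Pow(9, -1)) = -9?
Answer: Rational(-27, 994297) ≈ -2.7155e-5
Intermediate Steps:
Function('k')(J, C) = -81 (Function('k')(J, C) = Mul(9, -9) = -81)
U = 0 (U = Mul(Add(-2, -54), 0) = Mul(-56, 0) = 0)
Function('S')(w) = Rational(-22, 27) (Function('S')(w) = Mul(66, Pow(-81, -1)) = Mul(66, Rational(-1, 81)) = Rational(-22, 27))
Pow(Add(Add(Add(-11393, U), Function('S')(179)), Mul(1496, -17)), -1) = Pow(Add(Add(Add(-11393, 0), Rational(-22, 27)), Mul(1496, -17)), -1) = Pow(Add(Add(-11393, Rational(-22, 27)), -25432), -1) = Pow(Add(Rational(-307633, 27), -25432), -1) = Pow(Rational(-994297, 27), -1) = Rational(-27, 994297)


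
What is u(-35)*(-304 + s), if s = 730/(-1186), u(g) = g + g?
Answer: 12644590/593 ≈ 21323.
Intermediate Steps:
u(g) = 2*g
s = -365/593 (s = 730*(-1/1186) = -365/593 ≈ -0.61551)
u(-35)*(-304 + s) = (2*(-35))*(-304 - 365/593) = -70*(-180637/593) = 12644590/593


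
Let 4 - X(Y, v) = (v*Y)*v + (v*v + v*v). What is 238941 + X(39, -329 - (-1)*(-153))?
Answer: -9286339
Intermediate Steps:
X(Y, v) = 4 - 2*v**2 - Y*v**2 (X(Y, v) = 4 - ((v*Y)*v + (v*v + v*v)) = 4 - ((Y*v)*v + (v**2 + v**2)) = 4 - (Y*v**2 + 2*v**2) = 4 - (2*v**2 + Y*v**2) = 4 + (-2*v**2 - Y*v**2) = 4 - 2*v**2 - Y*v**2)
238941 + X(39, -329 - (-1)*(-153)) = 238941 + (4 - 2*(-329 - (-1)*(-153))**2 - 1*39*(-329 - (-1)*(-153))**2) = 238941 + (4 - 2*(-329 - 1*153)**2 - 1*39*(-329 - 1*153)**2) = 238941 + (4 - 2*(-329 - 153)**2 - 1*39*(-329 - 153)**2) = 238941 + (4 - 2*(-482)**2 - 1*39*(-482)**2) = 238941 + (4 - 2*232324 - 1*39*232324) = 238941 + (4 - 464648 - 9060636) = 238941 - 9525280 = -9286339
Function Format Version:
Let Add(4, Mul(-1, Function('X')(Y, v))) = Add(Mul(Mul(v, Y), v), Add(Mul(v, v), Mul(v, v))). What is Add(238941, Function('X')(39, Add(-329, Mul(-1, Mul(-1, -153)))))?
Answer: -9286339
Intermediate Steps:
Function('X')(Y, v) = Add(4, Mul(-2, Pow(v, 2)), Mul(-1, Y, Pow(v, 2))) (Function('X')(Y, v) = Add(4, Mul(-1, Add(Mul(Mul(v, Y), v), Add(Mul(v, v), Mul(v, v))))) = Add(4, Mul(-1, Add(Mul(Mul(Y, v), v), Add(Pow(v, 2), Pow(v, 2))))) = Add(4, Mul(-1, Add(Mul(Y, Pow(v, 2)), Mul(2, Pow(v, 2))))) = Add(4, Mul(-1, Add(Mul(2, Pow(v, 2)), Mul(Y, Pow(v, 2))))) = Add(4, Add(Mul(-2, Pow(v, 2)), Mul(-1, Y, Pow(v, 2)))) = Add(4, Mul(-2, Pow(v, 2)), Mul(-1, Y, Pow(v, 2))))
Add(238941, Function('X')(39, Add(-329, Mul(-1, Mul(-1, -153))))) = Add(238941, Add(4, Mul(-2, Pow(Add(-329, Mul(-1, Mul(-1, -153))), 2)), Mul(-1, 39, Pow(Add(-329, Mul(-1, Mul(-1, -153))), 2)))) = Add(238941, Add(4, Mul(-2, Pow(Add(-329, Mul(-1, 153)), 2)), Mul(-1, 39, Pow(Add(-329, Mul(-1, 153)), 2)))) = Add(238941, Add(4, Mul(-2, Pow(Add(-329, -153), 2)), Mul(-1, 39, Pow(Add(-329, -153), 2)))) = Add(238941, Add(4, Mul(-2, Pow(-482, 2)), Mul(-1, 39, Pow(-482, 2)))) = Add(238941, Add(4, Mul(-2, 232324), Mul(-1, 39, 232324))) = Add(238941, Add(4, -464648, -9060636)) = Add(238941, -9525280) = -9286339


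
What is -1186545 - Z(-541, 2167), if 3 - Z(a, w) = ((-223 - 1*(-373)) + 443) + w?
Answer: -1183788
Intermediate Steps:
Z(a, w) = -590 - w (Z(a, w) = 3 - (((-223 - 1*(-373)) + 443) + w) = 3 - (((-223 + 373) + 443) + w) = 3 - ((150 + 443) + w) = 3 - (593 + w) = 3 + (-593 - w) = -590 - w)
-1186545 - Z(-541, 2167) = -1186545 - (-590 - 1*2167) = -1186545 - (-590 - 2167) = -1186545 - 1*(-2757) = -1186545 + 2757 = -1183788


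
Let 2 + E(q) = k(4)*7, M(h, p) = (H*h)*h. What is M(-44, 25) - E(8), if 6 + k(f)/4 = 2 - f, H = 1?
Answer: 2162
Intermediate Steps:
M(h, p) = h² (M(h, p) = (1*h)*h = h*h = h²)
k(f) = -16 - 4*f (k(f) = -24 + 4*(2 - f) = -24 + (8 - 4*f) = -16 - 4*f)
E(q) = -226 (E(q) = -2 + (-16 - 4*4)*7 = -2 + (-16 - 16)*7 = -2 - 32*7 = -2 - 224 = -226)
M(-44, 25) - E(8) = (-44)² - 1*(-226) = 1936 + 226 = 2162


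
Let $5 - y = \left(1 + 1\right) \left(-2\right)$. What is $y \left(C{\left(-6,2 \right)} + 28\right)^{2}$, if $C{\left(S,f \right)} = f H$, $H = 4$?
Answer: $11664$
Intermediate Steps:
$C{\left(S,f \right)} = 4 f$ ($C{\left(S,f \right)} = f 4 = 4 f$)
$y = 9$ ($y = 5 - \left(1 + 1\right) \left(-2\right) = 5 - 2 \left(-2\right) = 5 - -4 = 5 + 4 = 9$)
$y \left(C{\left(-6,2 \right)} + 28\right)^{2} = 9 \left(4 \cdot 2 + 28\right)^{2} = 9 \left(8 + 28\right)^{2} = 9 \cdot 36^{2} = 9 \cdot 1296 = 11664$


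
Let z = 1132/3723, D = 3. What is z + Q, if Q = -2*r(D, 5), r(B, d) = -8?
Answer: 60700/3723 ≈ 16.304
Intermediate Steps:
z = 1132/3723 (z = 1132*(1/3723) = 1132/3723 ≈ 0.30406)
Q = 16 (Q = -2*(-8) = 16)
z + Q = 1132/3723 + 16 = 60700/3723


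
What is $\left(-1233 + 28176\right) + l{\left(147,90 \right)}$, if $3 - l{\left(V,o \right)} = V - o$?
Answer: $26889$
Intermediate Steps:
$l{\left(V,o \right)} = 3 + o - V$ ($l{\left(V,o \right)} = 3 - \left(V - o\right) = 3 + o - V$)
$\left(-1233 + 28176\right) + l{\left(147,90 \right)} = \left(-1233 + 28176\right) + \left(3 + 90 - 147\right) = 26943 + \left(3 + 90 - 147\right) = 26943 - 54 = 26889$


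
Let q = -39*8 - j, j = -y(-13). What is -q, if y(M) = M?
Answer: 325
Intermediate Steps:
j = 13 (j = -1*(-13) = 13)
q = -325 (q = -39*8 - 1*13 = -312 - 13 = -325)
-q = -1*(-325) = 325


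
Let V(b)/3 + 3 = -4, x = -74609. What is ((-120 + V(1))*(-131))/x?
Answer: -18471/74609 ≈ -0.24757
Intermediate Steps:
V(b) = -21 (V(b) = -9 + 3*(-4) = -9 - 12 = -21)
((-120 + V(1))*(-131))/x = ((-120 - 21)*(-131))/(-74609) = -141*(-131)*(-1/74609) = 18471*(-1/74609) = -18471/74609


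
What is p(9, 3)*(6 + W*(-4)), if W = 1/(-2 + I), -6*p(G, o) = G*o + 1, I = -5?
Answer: -92/3 ≈ -30.667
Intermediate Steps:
p(G, o) = -⅙ - G*o/6 (p(G, o) = -(G*o + 1)/6 = -(1 + G*o)/6 = -⅙ - G*o/6)
W = -⅐ (W = 1/(-2 - 5) = 1/(-7) = -⅐ ≈ -0.14286)
p(9, 3)*(6 + W*(-4)) = (-⅙ - ⅙*9*3)*(6 - ⅐*(-4)) = (-⅙ - 9/2)*(6 + 4/7) = -14/3*46/7 = -92/3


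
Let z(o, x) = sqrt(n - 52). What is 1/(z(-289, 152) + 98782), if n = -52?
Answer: 49391/4878941814 - I*sqrt(26)/4878941814 ≈ 1.0123e-5 - 1.0451e-9*I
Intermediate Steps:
z(o, x) = 2*I*sqrt(26) (z(o, x) = sqrt(-52 - 52) = sqrt(-104) = 2*I*sqrt(26))
1/(z(-289, 152) + 98782) = 1/(2*I*sqrt(26) + 98782) = 1/(98782 + 2*I*sqrt(26))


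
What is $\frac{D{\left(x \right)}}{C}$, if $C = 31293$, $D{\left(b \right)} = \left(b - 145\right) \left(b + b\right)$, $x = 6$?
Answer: $- \frac{556}{10431} \approx -0.053303$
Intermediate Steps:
$D{\left(b \right)} = 2 b \left(-145 + b\right)$ ($D{\left(b \right)} = \left(-145 + b\right) 2 b = 2 b \left(-145 + b\right)$)
$\frac{D{\left(x \right)}}{C} = \frac{2 \cdot 6 \left(-145 + 6\right)}{31293} = 2 \cdot 6 \left(-139\right) \frac{1}{31293} = \left(-1668\right) \frac{1}{31293} = - \frac{556}{10431}$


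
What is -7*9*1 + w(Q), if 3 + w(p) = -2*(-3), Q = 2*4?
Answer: -60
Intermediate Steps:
Q = 8
w(p) = 3 (w(p) = -3 - 2*(-3) = -3 + 6 = 3)
-7*9*1 + w(Q) = -7*9*1 + 3 = -63*1 + 3 = -63 + 3 = -60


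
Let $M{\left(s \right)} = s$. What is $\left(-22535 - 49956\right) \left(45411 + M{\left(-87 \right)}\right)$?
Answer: $-3285582084$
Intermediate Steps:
$\left(-22535 - 49956\right) \left(45411 + M{\left(-87 \right)}\right) = \left(-22535 - 49956\right) \left(45411 - 87\right) = \left(-72491\right) 45324 = -3285582084$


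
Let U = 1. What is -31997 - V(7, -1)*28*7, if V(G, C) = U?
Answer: -32193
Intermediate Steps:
V(G, C) = 1
-31997 - V(7, -1)*28*7 = -31997 - 1*28*7 = -31997 - 28*7 = -31997 - 1*196 = -31997 - 196 = -32193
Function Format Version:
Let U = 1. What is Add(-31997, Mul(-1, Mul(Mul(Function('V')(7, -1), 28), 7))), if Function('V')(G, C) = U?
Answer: -32193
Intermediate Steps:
Function('V')(G, C) = 1
Add(-31997, Mul(-1, Mul(Mul(Function('V')(7, -1), 28), 7))) = Add(-31997, Mul(-1, Mul(Mul(1, 28), 7))) = Add(-31997, Mul(-1, Mul(28, 7))) = Add(-31997, Mul(-1, 196)) = Add(-31997, -196) = -32193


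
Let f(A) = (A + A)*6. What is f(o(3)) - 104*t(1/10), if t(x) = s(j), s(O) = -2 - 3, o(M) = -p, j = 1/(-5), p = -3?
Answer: 556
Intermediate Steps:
j = -⅕ ≈ -0.20000
o(M) = 3 (o(M) = -1*(-3) = 3)
f(A) = 12*A (f(A) = (2*A)*6 = 12*A)
s(O) = -5
t(x) = -5
f(o(3)) - 104*t(1/10) = 12*3 - 104*(-5) = 36 + 520 = 556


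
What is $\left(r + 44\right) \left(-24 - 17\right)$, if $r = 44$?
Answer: $-3608$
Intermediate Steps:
$\left(r + 44\right) \left(-24 - 17\right) = \left(44 + 44\right) \left(-24 - 17\right) = 88 \left(-41\right) = -3608$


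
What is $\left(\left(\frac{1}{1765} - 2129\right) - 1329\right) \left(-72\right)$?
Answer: $\frac{439442568}{1765} \approx 2.4898 \cdot 10^{5}$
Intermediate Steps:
$\left(\left(\frac{1}{1765} - 2129\right) - 1329\right) \left(-72\right) = \left(- \frac{3757684}{1765} - 1329\right) \left(-72\right) = \left(- \frac{6103369}{1765}\right) \left(-72\right) = \frac{439442568}{1765}$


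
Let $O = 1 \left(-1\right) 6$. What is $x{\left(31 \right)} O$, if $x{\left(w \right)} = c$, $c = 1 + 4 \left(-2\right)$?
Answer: $42$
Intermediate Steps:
$c = -7$ ($c = 1 - 8 = -7$)
$x{\left(w \right)} = -7$
$O = -6$ ($O = \left(-1\right) 6 = -6$)
$x{\left(31 \right)} O = \left(-7\right) \left(-6\right) = 42$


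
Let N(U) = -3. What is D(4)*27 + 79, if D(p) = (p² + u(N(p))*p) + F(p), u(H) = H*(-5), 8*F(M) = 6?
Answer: 8605/4 ≈ 2151.3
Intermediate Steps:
F(M) = ¾ (F(M) = (⅛)*6 = ¾)
u(H) = -5*H
D(p) = ¾ + p² + 15*p (D(p) = (p² + (-5*(-3))*p) + ¾ = (p² + 15*p) + ¾ = ¾ + p² + 15*p)
D(4)*27 + 79 = (¾ + 4² + 15*4)*27 + 79 = (¾ + 16 + 60)*27 + 79 = (307/4)*27 + 79 = 8289/4 + 79 = 8605/4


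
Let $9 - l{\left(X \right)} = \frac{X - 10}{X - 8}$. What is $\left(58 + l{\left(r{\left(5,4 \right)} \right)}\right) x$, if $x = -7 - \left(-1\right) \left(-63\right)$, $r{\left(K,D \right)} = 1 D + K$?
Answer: $-4760$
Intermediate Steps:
$r{\left(K,D \right)} = D + K$
$l{\left(X \right)} = 9 - \frac{-10 + X}{-8 + X}$ ($l{\left(X \right)} = 9 - \frac{X - 10}{X - 8} = 9 - \frac{-10 + X}{-8 + X}$)
$x = -70$ ($x = -7 - 63 = -70$)
$\left(58 + l{\left(r{\left(5,4 \right)} \right)}\right) x = \left(58 + \frac{2 \left(-31 + 4 \left(4 + 5\right)\right)}{-8 + \left(4 + 5\right)}\right) \left(-70\right) = \left(58 + \frac{2 \left(-31 + 4 \cdot 9\right)}{-8 + 9}\right) \left(-70\right) = \left(58 + \frac{2 \left(-31 + 36\right)}{1}\right) \left(-70\right) = \left(58 + 2 \cdot 1 \cdot 5\right) \left(-70\right) = \left(58 + 10\right) \left(-70\right) = 68 \left(-70\right) = -4760$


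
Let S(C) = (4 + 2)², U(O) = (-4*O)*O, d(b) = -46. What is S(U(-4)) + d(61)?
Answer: -10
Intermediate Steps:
U(O) = -4*O²
S(C) = 36 (S(C) = 6² = 36)
S(U(-4)) + d(61) = 36 - 46 = -10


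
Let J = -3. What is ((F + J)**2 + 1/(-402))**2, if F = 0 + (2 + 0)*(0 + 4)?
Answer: 100982401/161604 ≈ 624.88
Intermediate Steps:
F = 8 (F = 0 + 2*4 = 0 + 8 = 8)
((F + J)**2 + 1/(-402))**2 = ((8 - 3)**2 + 1/(-402))**2 = (5**2 - 1/402)**2 = (25 - 1/402)**2 = (10049/402)**2 = 100982401/161604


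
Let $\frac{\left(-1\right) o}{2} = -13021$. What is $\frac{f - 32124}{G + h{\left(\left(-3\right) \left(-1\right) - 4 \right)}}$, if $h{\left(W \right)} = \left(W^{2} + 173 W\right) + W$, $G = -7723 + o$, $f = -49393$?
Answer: $- \frac{81517}{18146} \approx -4.4923$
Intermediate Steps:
$o = 26042$ ($o = \left(-2\right) \left(-13021\right) = 26042$)
$G = 18319$ ($G = -7723 + 26042 = 18319$)
$h{\left(W \right)} = W^{2} + 174 W$
$\frac{f - 32124}{G + h{\left(\left(-3\right) \left(-1\right) - 4 \right)}} = \frac{-49393 - 32124}{18319 + \left(\left(-3\right) \left(-1\right) - 4\right) \left(174 - 1\right)} = - \frac{81517}{18319 + \left(3 - 4\right) \left(174 + \left(3 - 4\right)\right)} = - \frac{81517}{18319 - \left(174 - 1\right)} = - \frac{81517}{18319 - 173} = - \frac{81517}{18146}$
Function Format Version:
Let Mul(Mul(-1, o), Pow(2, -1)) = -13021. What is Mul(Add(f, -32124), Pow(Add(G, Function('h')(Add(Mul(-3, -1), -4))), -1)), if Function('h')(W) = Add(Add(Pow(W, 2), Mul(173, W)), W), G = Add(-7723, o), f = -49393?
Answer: Rational(-81517, 18146) ≈ -4.4923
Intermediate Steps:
o = 26042 (o = Mul(-2, -13021) = 26042)
G = 18319 (G = Add(-7723, 26042) = 18319)
Function('h')(W) = Add(Pow(W, 2), Mul(174, W))
Mul(Add(f, -32124), Pow(Add(G, Function('h')(Add(Mul(-3, -1), -4))), -1)) = Mul(Add(-49393, -32124), Pow(Add(18319, Mul(Add(Mul(-3, -1), -4), Add(174, Add(Mul(-3, -1), -4)))), -1)) = Mul(-81517, Pow(Add(18319, Mul(Add(3, -4), Add(174, Add(3, -4)))), -1)) = Mul(-81517, Pow(Add(18319, Mul(-1, Add(174, -1))), -1)) = Mul(-81517, Pow(Add(18319, Mul(-1, 173)), -1)) = Mul(-81517, Pow(Add(18319, -173), -1)) = Mul(-81517, Pow(18146, -1)) = Mul(-81517, Rational(1, 18146)) = Rational(-81517, 18146)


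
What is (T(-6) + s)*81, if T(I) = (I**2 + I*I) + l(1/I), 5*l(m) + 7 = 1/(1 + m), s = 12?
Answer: 167751/25 ≈ 6710.0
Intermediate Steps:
l(m) = -7/5 + 1/(5*(1 + m))
T(I) = 2*I**2 + (-6 - 7/I)/(5*(1 + 1/I)) (T(I) = (I**2 + I*I) + (-6 - 7/I)/(5*(1 + 1/I)) = (I**2 + I**2) + (-6 - 7/I)/(5*(1 + 1/I)) = 2*I**2 + (-6 - 7/I)/(5*(1 + 1/I)))
(T(-6) + s)*81 = ((-7 - 6*(-6) + 10*(-6)**2*(1 - 6))/(5*(1 - 6)) + 12)*81 = ((1/5)*(-7 + 36 + 10*36*(-5))/(-5) + 12)*81 = ((1/5)*(-1/5)*(-7 + 36 - 1800) + 12)*81 = ((1/5)*(-1/5)*(-1771) + 12)*81 = (1771/25 + 12)*81 = (2071/25)*81 = 167751/25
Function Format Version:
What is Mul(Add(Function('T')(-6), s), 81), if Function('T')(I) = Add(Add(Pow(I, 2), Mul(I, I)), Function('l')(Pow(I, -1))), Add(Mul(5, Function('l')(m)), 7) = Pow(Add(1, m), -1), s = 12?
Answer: Rational(167751, 25) ≈ 6710.0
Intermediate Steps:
Function('l')(m) = Add(Rational(-7, 5), Mul(Rational(1, 5), Pow(Add(1, m), -1)))
Function('T')(I) = Add(Mul(2, Pow(I, 2)), Mul(Rational(1, 5), Pow(Add(1, Pow(I, -1)), -1), Add(-6, Mul(-7, Pow(I, -1))))) (Function('T')(I) = Add(Add(Pow(I, 2), Mul(I, I)), Mul(Rational(1, 5), Pow(Add(1, Pow(I, -1)), -1), Add(-6, Mul(-7, Pow(I, -1))))) = Add(Add(Pow(I, 2), Pow(I, 2)), Mul(Rational(1, 5), Pow(Add(1, Pow(I, -1)), -1), Add(-6, Mul(-7, Pow(I, -1))))) = Add(Mul(2, Pow(I, 2)), Mul(Rational(1, 5), Pow(Add(1, Pow(I, -1)), -1), Add(-6, Mul(-7, Pow(I, -1))))))
Mul(Add(Function('T')(-6), s), 81) = Mul(Add(Mul(Rational(1, 5), Pow(Add(1, -6), -1), Add(-7, Mul(-6, -6), Mul(10, Pow(-6, 2), Add(1, -6)))), 12), 81) = Mul(Add(Mul(Rational(1, 5), Pow(-5, -1), Add(-7, 36, Mul(10, 36, -5))), 12), 81) = Mul(Add(Mul(Rational(1, 5), Rational(-1, 5), Add(-7, 36, -1800)), 12), 81) = Mul(Add(Mul(Rational(1, 5), Rational(-1, 5), -1771), 12), 81) = Mul(Add(Rational(1771, 25), 12), 81) = Mul(Rational(2071, 25), 81) = Rational(167751, 25)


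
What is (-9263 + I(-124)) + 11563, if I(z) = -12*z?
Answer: 3788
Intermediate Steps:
(-9263 + I(-124)) + 11563 = (-9263 - 12*(-124)) + 11563 = (-9263 + 1488) + 11563 = -7775 + 11563 = 3788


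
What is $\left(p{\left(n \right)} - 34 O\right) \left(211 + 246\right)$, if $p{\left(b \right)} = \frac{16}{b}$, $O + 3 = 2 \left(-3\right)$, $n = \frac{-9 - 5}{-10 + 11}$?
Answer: $\frac{975238}{7} \approx 1.3932 \cdot 10^{5}$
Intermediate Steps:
$n = -14$ ($n = - \frac{14}{1} = \left(-14\right) 1 = -14$)
$O = -9$ ($O = -3 + 2 \left(-3\right) = -3 - 6 = -9$)
$\left(p{\left(n \right)} - 34 O\right) \left(211 + 246\right) = \left(\frac{16}{-14} - -306\right) \left(211 + 246\right) = \left(16 \left(- \frac{1}{14}\right) + 306\right) 457 = \left(- \frac{8}{7} + 306\right) 457 = \frac{2134}{7} \cdot 457 = \frac{975238}{7}$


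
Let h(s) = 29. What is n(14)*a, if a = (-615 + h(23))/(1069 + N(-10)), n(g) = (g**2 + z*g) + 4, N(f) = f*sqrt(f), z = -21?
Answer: 58884796/1143761 + 550840*I*sqrt(10)/1143761 ≈ 51.483 + 1.523*I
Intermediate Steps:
N(f) = f**(3/2)
n(g) = 4 + g**2 - 21*g (n(g) = (g**2 - 21*g) + 4 = 4 + g**2 - 21*g)
a = -586/(1069 - 10*I*sqrt(10)) (a = (-615 + 29)/(1069 + (-10)**(3/2)) = -586/(1069 - 10*I*sqrt(10)) ≈ -0.5477 - 0.016202*I)
n(14)*a = (4 + 14**2 - 21*14)*(-626434/1143761 - 5860*I*sqrt(10)/1143761) = (4 + 196 - 294)*(-626434/1143761 - 5860*I*sqrt(10)/1143761) = -94*(-626434/1143761 - 5860*I*sqrt(10)/1143761) = 58884796/1143761 + 550840*I*sqrt(10)/1143761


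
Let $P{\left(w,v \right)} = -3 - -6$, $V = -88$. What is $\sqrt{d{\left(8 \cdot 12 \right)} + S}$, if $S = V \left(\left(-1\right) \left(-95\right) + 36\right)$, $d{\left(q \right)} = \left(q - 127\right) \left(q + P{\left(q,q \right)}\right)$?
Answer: $i \sqrt{14597} \approx 120.82 i$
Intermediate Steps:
$P{\left(w,v \right)} = 3$ ($P{\left(w,v \right)} = -3 + 6 = 3$)
$d{\left(q \right)} = \left(-127 + q\right) \left(3 + q\right)$ ($d{\left(q \right)} = \left(q - 127\right) \left(q + 3\right) = \left(-127 + q\right) \left(3 + q\right)$)
$S = -11528$ ($S = - 88 \left(\left(-1\right) \left(-95\right) + 36\right) = - 88 \left(95 + 36\right) = \left(-88\right) 131 = -11528$)
$\sqrt{d{\left(8 \cdot 12 \right)} + S} = \sqrt{\left(-381 + \left(8 \cdot 12\right)^{2} - 124 \cdot 8 \cdot 12\right) - 11528} = \sqrt{\left(-381 + 96^{2} - 11904\right) - 11528} = \sqrt{\left(-381 + 9216 - 11904\right) - 11528} = \sqrt{-3069 - 11528} = \sqrt{-14597} = i \sqrt{14597}$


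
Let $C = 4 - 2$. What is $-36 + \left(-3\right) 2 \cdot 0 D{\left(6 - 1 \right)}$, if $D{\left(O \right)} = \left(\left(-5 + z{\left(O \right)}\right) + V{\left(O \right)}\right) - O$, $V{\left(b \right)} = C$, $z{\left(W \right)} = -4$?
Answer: $-36$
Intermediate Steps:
$C = 2$
$V{\left(b \right)} = 2$
$D{\left(O \right)} = -7 - O$ ($D{\left(O \right)} = \left(\left(-5 - 4\right) + 2\right) - O = \left(-9 + 2\right) - O = -7 - O$)
$-36 + \left(-3\right) 2 \cdot 0 D{\left(6 - 1 \right)} = -36 + \left(-3\right) 2 \cdot 0 \left(-7 - \left(6 - 1\right)\right) = -36 + \left(-6\right) 0 \left(-7 - 5\right) = -36 + 0 \left(-7 - 5\right) = -36 + 0 \left(-12\right) = -36 + 0 = -36$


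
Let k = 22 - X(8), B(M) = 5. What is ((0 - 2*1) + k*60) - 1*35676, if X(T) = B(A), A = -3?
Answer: -34658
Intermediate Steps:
X(T) = 5
k = 17 (k = 22 - 1*5 = 22 - 5 = 17)
((0 - 2*1) + k*60) - 1*35676 = ((0 - 2*1) + 17*60) - 1*35676 = ((0 - 2) + 1020) - 35676 = (-2 + 1020) - 35676 = 1018 - 35676 = -34658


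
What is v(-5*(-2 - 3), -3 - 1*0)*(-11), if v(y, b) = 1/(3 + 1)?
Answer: -11/4 ≈ -2.7500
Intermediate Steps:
v(y, b) = ¼ (v(y, b) = 1/4 = ¼)
v(-5*(-2 - 3), -3 - 1*0)*(-11) = (¼)*(-11) = -11/4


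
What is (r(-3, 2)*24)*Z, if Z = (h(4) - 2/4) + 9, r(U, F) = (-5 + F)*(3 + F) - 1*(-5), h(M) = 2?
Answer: -2520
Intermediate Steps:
r(U, F) = 5 + (-5 + F)*(3 + F) (r(U, F) = (-5 + F)*(3 + F) + 5 = 5 + (-5 + F)*(3 + F))
Z = 21/2 (Z = (2 - 2/4) + 9 = (2 - 2*¼) + 9 = (2 - ½) + 9 = 3/2 + 9 = 21/2 ≈ 10.500)
(r(-3, 2)*24)*Z = ((-10 + 2² - 2*2)*24)*(21/2) = ((-10 + 4 - 4)*24)*(21/2) = -10*24*(21/2) = -240*21/2 = -2520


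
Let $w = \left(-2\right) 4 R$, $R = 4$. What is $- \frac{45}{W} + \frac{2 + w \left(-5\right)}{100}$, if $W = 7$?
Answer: $- \frac{1683}{350} \approx -4.8086$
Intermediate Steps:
$w = -32$ ($w = \left(-2\right) 4 \cdot 4 = \left(-8\right) 4 = -32$)
$- \frac{45}{W} + \frac{2 + w \left(-5\right)}{100} = - \frac{45}{7} + \frac{2 - -160}{100} = \left(-45\right) \frac{1}{7} + \left(2 + 160\right) \frac{1}{100} = - \frac{45}{7} + 162 \cdot \frac{1}{100} = - \frac{45}{7} + \frac{81}{50} = - \frac{1683}{350}$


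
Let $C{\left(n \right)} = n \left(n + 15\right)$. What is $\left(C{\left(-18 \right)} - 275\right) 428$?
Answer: $-94588$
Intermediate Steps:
$C{\left(n \right)} = n \left(15 + n\right)$
$\left(C{\left(-18 \right)} - 275\right) 428 = \left(- 18 \left(15 - 18\right) - 275\right) 428 = \left(\left(-18\right) \left(-3\right) - 275\right) 428 = \left(54 - 275\right) 428 = \left(-221\right) 428 = -94588$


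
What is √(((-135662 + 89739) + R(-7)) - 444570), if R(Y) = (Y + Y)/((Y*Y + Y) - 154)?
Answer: I*√7847886/4 ≈ 700.35*I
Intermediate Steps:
R(Y) = 2*Y/(-154 + Y + Y²) (R(Y) = (2*Y)/((Y² + Y) - 154) = (2*Y)/((Y + Y²) - 154) = (2*Y)/(-154 + Y + Y²) = 2*Y/(-154 + Y + Y²))
√(((-135662 + 89739) + R(-7)) - 444570) = √(((-135662 + 89739) + 2*(-7)/(-154 - 7 + (-7)²)) - 444570) = √((-45923 + 2*(-7)/(-154 - 7 + 49)) - 444570) = √((-45923 + 2*(-7)/(-112)) - 444570) = √((-45923 + 2*(-7)*(-1/112)) - 444570) = √((-45923 + ⅛) - 444570) = √(-367383/8 - 444570) = √(-3923943/8) = I*√7847886/4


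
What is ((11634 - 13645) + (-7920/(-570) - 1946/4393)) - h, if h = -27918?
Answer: 2163502347/83467 ≈ 25920.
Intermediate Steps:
((11634 - 13645) + (-7920/(-570) - 1946/4393)) - h = ((11634 - 13645) + (-7920/(-570) - 1946/4393)) - 1*(-27918) = (-2011 + (-7920*(-1/570) - 1946*1/4393)) + 27918 = (-2011 + (264/19 - 1946/4393)) + 27918 = (-2011 + 1122778/83467) + 27918 = -166729359/83467 + 27918 = 2163502347/83467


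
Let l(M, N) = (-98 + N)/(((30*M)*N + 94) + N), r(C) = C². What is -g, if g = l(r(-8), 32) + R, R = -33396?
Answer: 342676367/10261 ≈ 33396.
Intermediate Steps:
l(M, N) = (-98 + N)/(94 + N + 30*M*N) (l(M, N) = (-98 + N)/((30*M*N + 94) + N) = (-98 + N)/((94 + 30*M*N) + N) = (-98 + N)/(94 + N + 30*M*N))
g = -342676367/10261 (g = (-98 + 32)/(94 + 32 + 30*(-8)²*32) - 33396 = -66/(94 + 32 + 30*64*32) - 33396 = -66/(94 + 32 + 61440) - 33396 = -66/61566 - 33396 = (1/61566)*(-66) - 33396 = -11/10261 - 33396 = -342676367/10261 ≈ -33396.)
-g = -1*(-342676367/10261) = 342676367/10261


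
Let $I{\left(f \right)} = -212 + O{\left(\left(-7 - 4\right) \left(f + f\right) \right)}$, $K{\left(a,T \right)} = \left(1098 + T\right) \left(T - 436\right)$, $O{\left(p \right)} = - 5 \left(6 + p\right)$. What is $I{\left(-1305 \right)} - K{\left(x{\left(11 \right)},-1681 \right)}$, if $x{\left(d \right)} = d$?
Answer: $-1378003$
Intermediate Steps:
$O{\left(p \right)} = -30 - 5 p$
$K{\left(a,T \right)} = \left(-436 + T\right) \left(1098 + T\right)$ ($K{\left(a,T \right)} = \left(1098 + T\right) \left(-436 + T\right) = \left(-436 + T\right) \left(1098 + T\right)$)
$I{\left(f \right)} = -242 + 110 f$ ($I{\left(f \right)} = -212 - \left(30 + 5 \left(-7 - 4\right) \left(f + f\right)\right) = -212 - \left(30 + 5 \left(- 11 \cdot 2 f\right)\right) = -212 - \left(30 + 5 \left(- 22 f\right)\right) = -212 + \left(-30 + 110 f\right) = -242 + 110 f$)
$I{\left(-1305 \right)} - K{\left(x{\left(11 \right)},-1681 \right)} = \left(-242 + 110 \left(-1305\right)\right) - \left(-478728 + \left(-1681\right)^{2} + 662 \left(-1681\right)\right) = \left(-242 - 143550\right) - \left(-478728 + 2825761 - 1112822\right) = -143792 - 1234211 = -1378003$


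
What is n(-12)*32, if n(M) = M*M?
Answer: 4608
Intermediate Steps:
n(M) = M²
n(-12)*32 = (-12)²*32 = 144*32 = 4608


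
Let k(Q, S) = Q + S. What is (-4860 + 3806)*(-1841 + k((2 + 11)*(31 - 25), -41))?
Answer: 1901416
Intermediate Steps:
(-4860 + 3806)*(-1841 + k((2 + 11)*(31 - 25), -41)) = (-4860 + 3806)*(-1841 + ((2 + 11)*(31 - 25) - 41)) = -1054*(-1841 + (13*6 - 41)) = -1054*(-1841 + (78 - 41)) = -1054*(-1841 + 37) = -1054*(-1804) = 1901416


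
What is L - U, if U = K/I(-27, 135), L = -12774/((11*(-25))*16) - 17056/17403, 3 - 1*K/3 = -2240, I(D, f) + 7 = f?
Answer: -31025740249/612585600 ≈ -50.647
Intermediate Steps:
I(D, f) = -7 + f
K = 6729 (K = 9 - 3*(-2240) = 9 + 6720 = 6729)
L = 73629761/38286600 (L = -12774/((-275*16)) - 17056*1/17403 = -12774/(-4400) - 17056/17403 = -12774*(-1/4400) - 17056/17403 = 6387/2200 - 17056/17403 = 73629761/38286600 ≈ 1.9231)
U = 6729/128 (U = 6729/(-7 + 135) = 6729/128 ≈ 52.570)
L - U = 73629761/38286600 - 1*6729/128 = 73629761/38286600 - 6729/128 = -31025740249/612585600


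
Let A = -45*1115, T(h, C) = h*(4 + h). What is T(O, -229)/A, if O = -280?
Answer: -5152/3345 ≈ -1.5402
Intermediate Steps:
A = -50175
T(O, -229)/A = -280*(4 - 280)/(-50175) = -280*(-276)*(-1/50175) = 77280*(-1/50175) = -5152/3345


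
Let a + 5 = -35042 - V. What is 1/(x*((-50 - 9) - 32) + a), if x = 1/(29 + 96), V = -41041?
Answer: 125/749159 ≈ 0.00016685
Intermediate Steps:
a = 5994 (a = -5 + (-35042 - 1*(-41041)) = -5 + (-35042 + 41041) = -5 + 5999 = 5994)
x = 1/125 ≈ 0.0080000
1/(x*((-50 - 9) - 32) + a) = 1/(((-50 - 9) - 32)/125 + 5994) = 1/((-59 - 32)/125 + 5994) = 1/((1/125)*(-91) + 5994) = 1/(-91/125 + 5994) = 1/(749159/125) = 125/749159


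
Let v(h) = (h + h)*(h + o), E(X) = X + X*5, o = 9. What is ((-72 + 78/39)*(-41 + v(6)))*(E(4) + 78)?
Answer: -992460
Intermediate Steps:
E(X) = 6*X (E(X) = X + 5*X = 6*X)
v(h) = 2*h*(9 + h) (v(h) = (h + h)*(h + 9) = (2*h)*(9 + h) = 2*h*(9 + h))
((-72 + 78/39)*(-41 + v(6)))*(E(4) + 78) = ((-72 + 78/39)*(-41 + 2*6*(9 + 6)))*(6*4 + 78) = ((-72 + 78*(1/39))*(-41 + 2*6*15))*(24 + 78) = ((-72 + 2)*(-41 + 180))*102 = -70*139*102 = -9730*102 = -992460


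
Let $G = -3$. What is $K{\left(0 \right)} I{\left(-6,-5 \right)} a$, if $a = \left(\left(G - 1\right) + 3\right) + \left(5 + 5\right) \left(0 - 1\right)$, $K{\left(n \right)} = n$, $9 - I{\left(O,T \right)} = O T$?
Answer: $0$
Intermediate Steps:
$I{\left(O,T \right)} = 9 - O T$
$a = -11$ ($a = \left(\left(-3 - 1\right) + 3\right) + \left(5 + 5\right) \left(0 - 1\right) = \left(-4 + 3\right) + 10 \left(-1\right) = -1 - 10 = -11$)
$K{\left(0 \right)} I{\left(-6,-5 \right)} a = 0 \left(9 - \left(-6\right) \left(-5\right)\right) \left(-11\right) = 0 \left(9 - 30\right) \left(-11\right) = 0 \left(-21\right) \left(-11\right) = 0 \left(-11\right) = 0$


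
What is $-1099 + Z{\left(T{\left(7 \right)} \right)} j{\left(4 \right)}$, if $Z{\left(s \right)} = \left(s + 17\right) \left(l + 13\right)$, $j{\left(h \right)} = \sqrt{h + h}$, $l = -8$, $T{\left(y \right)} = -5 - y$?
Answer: $-1099 + 50 \sqrt{2} \approx -1028.3$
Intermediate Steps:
$j{\left(h \right)} = \sqrt{2} \sqrt{h}$ ($j{\left(h \right)} = \sqrt{2 h} = \sqrt{2} \sqrt{h}$)
$Z{\left(s \right)} = 85 + 5 s$ ($Z{\left(s \right)} = \left(s + 17\right) \left(-8 + 13\right) = \left(17 + s\right) 5 = 85 + 5 s$)
$-1099 + Z{\left(T{\left(7 \right)} \right)} j{\left(4 \right)} = -1099 + \left(85 + 5 \left(-5 - 7\right)\right) \sqrt{2} \sqrt{4} = -1099 + \left(85 + 5 \left(-5 - 7\right)\right) \sqrt{2} \cdot 2 = -1099 + \left(85 + 5 \left(-12\right)\right) 2 \sqrt{2} = -1099 + \left(85 - 60\right) 2 \sqrt{2} = -1099 + 25 \cdot 2 \sqrt{2} = -1099 + 50 \sqrt{2}$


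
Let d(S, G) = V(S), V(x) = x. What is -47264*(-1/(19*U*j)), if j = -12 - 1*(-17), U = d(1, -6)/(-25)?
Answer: -236320/19 ≈ -12438.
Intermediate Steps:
d(S, G) = S
U = -1/25 (U = 1/(-25) = 1*(-1/25) = -1/25 ≈ -0.040000)
j = 5 (j = -12 + 17 = 5)
-47264*(-1/(19*U*j)) = -47264/(-1/25*5*(-19)) = -47264/((-1/5*(-19))) = -47264/19/5 = -47264*5/19 = -236320/19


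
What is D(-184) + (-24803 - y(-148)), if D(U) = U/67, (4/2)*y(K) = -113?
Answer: -3316399/134 ≈ -24749.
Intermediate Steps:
y(K) = -113/2 (y(K) = (½)*(-113) = -113/2)
D(U) = U/67 (D(U) = U*(1/67) = U/67)
D(-184) + (-24803 - y(-148)) = (1/67)*(-184) + (-24803 - 1*(-113/2)) = -184/67 + (-24803 + 113/2) = -184/67 - 49493/2 = -3316399/134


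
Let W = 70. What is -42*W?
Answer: -2940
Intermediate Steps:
-42*W = -42*70 = -2940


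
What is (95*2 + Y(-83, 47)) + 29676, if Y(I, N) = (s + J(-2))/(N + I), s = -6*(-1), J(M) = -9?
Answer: 358393/12 ≈ 29866.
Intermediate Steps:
s = 6
Y(I, N) = -3/(I + N) (Y(I, N) = (6 - 9)/(N + I) = -3/(I + N))
(95*2 + Y(-83, 47)) + 29676 = (95*2 - 3/(-83 + 47)) + 29676 = (190 - 3/(-36)) + 29676 = (190 - 3*(-1/36)) + 29676 = (190 + 1/12) + 29676 = 2281/12 + 29676 = 358393/12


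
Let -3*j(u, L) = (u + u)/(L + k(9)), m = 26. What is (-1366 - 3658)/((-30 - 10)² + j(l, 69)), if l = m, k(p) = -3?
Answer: -248688/79187 ≈ -3.1405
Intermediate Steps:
l = 26
j(u, L) = -2*u/(3*(-3 + L)) (j(u, L) = -(u + u)/(3*(L - 3)) = -2*u/(3*(-3 + L)))
(-1366 - 3658)/((-30 - 10)² + j(l, 69)) = (-1366 - 3658)/((-30 - 10)² - 2*26/(-9 + 3*69)) = -5024/((-40)² - 2*26/(-9 + 207)) = -5024/(1600 - 2*26/198) = -5024/(1600 - 2*26*1/198) = -5024/(1600 - 26/99) = -5024/158374/99 = -5024*99/158374 = -248688/79187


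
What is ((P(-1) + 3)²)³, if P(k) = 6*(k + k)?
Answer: 531441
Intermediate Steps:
P(k) = 12*k (P(k) = 6*(2*k) = 12*k)
((P(-1) + 3)²)³ = ((12*(-1) + 3)²)³ = ((-12 + 3)²)³ = ((-9)²)³ = 81³ = 531441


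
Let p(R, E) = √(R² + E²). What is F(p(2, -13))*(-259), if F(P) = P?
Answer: -259*√173 ≈ -3406.6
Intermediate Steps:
p(R, E) = √(E² + R²)
F(p(2, -13))*(-259) = √((-13)² + 2²)*(-259) = √(169 + 4)*(-259) = √173*(-259) = -259*√173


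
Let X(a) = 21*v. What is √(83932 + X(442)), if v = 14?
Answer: √84226 ≈ 290.22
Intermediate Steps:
X(a) = 294 (X(a) = 21*14 = 294)
√(83932 + X(442)) = √(83932 + 294) = √84226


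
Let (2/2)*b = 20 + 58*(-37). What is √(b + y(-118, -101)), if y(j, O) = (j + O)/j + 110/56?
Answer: I*√1447912333/826 ≈ 46.067*I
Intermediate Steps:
b = -2126 (b = 20 + 58*(-37) = 20 - 2146 = -2126)
y(j, O) = 55/28 + (O + j)/j (y(j, O) = (O + j)/j + 110*(1/56) = (O + j)/j + 55/28 = 55/28 + (O + j)/j)
√(b + y(-118, -101)) = √(-2126 + (83/28 - 101/(-118))) = √(-2126 + (83/28 - 101*(-1/118))) = √(-2126 + (83/28 + 101/118)) = √(-2126 + 6311/1652) = √(-3505841/1652) = I*√1447912333/826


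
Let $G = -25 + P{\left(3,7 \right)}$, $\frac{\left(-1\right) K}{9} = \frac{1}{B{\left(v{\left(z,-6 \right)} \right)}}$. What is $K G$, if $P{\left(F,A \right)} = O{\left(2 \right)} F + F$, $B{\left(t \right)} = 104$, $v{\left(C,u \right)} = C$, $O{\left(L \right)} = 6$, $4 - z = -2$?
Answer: $\frac{9}{26} \approx 0.34615$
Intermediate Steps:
$z = 6$ ($z = 4 - -2 = 4 + 2 = 6$)
$P{\left(F,A \right)} = 7 F$ ($P{\left(F,A \right)} = 6 F + F = 7 F$)
$K = - \frac{9}{104} \approx -0.086538$
$G = -4$ ($G = -25 + 7 \cdot 3 = -25 + 21 = -4$)
$K G = \left(- \frac{9}{104}\right) \left(-4\right) = \frac{9}{26}$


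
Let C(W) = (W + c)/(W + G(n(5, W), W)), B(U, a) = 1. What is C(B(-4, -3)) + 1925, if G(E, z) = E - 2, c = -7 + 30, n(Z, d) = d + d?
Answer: 1949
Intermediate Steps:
n(Z, d) = 2*d
c = 23
G(E, z) = -2 + E
C(W) = (23 + W)/(-2 + 3*W) (C(W) = (W + 23)/(W + (-2 + 2*W)) = (23 + W)/(-2 + 3*W))
C(B(-4, -3)) + 1925 = (23 + 1)/(-2 + 3*1) + 1925 = 24/(-2 + 3) + 1925 = 24/1 + 1925 = 1*24 + 1925 = 24 + 1925 = 1949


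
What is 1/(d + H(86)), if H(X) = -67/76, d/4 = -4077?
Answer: -76/1239475 ≈ -6.1316e-5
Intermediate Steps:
d = -16308 (d = 4*(-4077) = -16308)
H(X) = -67/76 (H(X) = -67*1/76 = -67/76)
1/(d + H(86)) = 1/(-16308 - 67/76) = 1/(-1239475/76) = -76/1239475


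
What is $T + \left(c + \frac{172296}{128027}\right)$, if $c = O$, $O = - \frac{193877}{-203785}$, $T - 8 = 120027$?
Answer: $\frac{3131770945607864}{26089982195} \approx 1.2004 \cdot 10^{5}$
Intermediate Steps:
$T = 120035$ ($T = 8 + 120027 = 120035$)
$O = \frac{193877}{203785}$ ($O = \left(-193877\right) \left(- \frac{1}{203785}\right) = \frac{193877}{203785} \approx 0.95138$)
$c = \frac{193877}{203785} \approx 0.95138$
$T + \left(c + \frac{172296}{128027}\right) = 120035 + \left(\frac{193877}{203785} + \frac{172296}{128027}\right) = 120035 + \frac{59932831039}{26089982195} = \frac{3131770945607864}{26089982195}$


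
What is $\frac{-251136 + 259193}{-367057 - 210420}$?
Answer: $- \frac{8057}{577477} \approx -0.013952$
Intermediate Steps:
$\frac{-251136 + 259193}{-367057 - 210420} = \frac{8057}{-577477} = 8057 \left(- \frac{1}{577477}\right) = - \frac{8057}{577477}$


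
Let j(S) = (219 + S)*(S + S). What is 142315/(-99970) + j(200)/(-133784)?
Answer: -894861049/334359662 ≈ -2.6763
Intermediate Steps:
j(S) = 2*S*(219 + S) (j(S) = (219 + S)*(2*S) = 2*S*(219 + S))
142315/(-99970) + j(200)/(-133784) = 142315/(-99970) + (2*200*(219 + 200))/(-133784) = 142315*(-1/99970) + (2*200*419)*(-1/133784) = -28463/19994 + 167600*(-1/133784) = -28463/19994 - 20950/16723 = -894861049/334359662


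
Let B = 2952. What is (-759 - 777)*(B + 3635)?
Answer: -10117632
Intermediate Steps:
(-759 - 777)*(B + 3635) = (-759 - 777)*(2952 + 3635) = -1536*6587 = -10117632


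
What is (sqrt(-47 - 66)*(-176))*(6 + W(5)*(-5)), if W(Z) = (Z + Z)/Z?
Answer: 704*I*sqrt(113) ≈ 7483.6*I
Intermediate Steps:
W(Z) = 2 (W(Z) = (2*Z)/Z = 2)
(sqrt(-47 - 66)*(-176))*(6 + W(5)*(-5)) = (sqrt(-47 - 66)*(-176))*(6 + 2*(-5)) = (sqrt(-113)*(-176))*(6 - 10) = ((I*sqrt(113))*(-176))*(-4) = -176*I*sqrt(113)*(-4) = 704*I*sqrt(113)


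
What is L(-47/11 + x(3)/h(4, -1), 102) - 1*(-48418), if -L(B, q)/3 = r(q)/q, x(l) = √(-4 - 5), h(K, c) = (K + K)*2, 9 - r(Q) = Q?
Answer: 1646305/34 ≈ 48421.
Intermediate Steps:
r(Q) = 9 - Q
h(K, c) = 4*K (h(K, c) = (2*K)*2 = 4*K)
x(l) = 3*I (x(l) = √(-9) = 3*I)
L(B, q) = -3*(9 - q)/q
L(-47/11 + x(3)/h(4, -1), 102) - 1*(-48418) = (3 - 27/102) - 1*(-48418) = (3 - 27*1/102) + 48418 = (3 - 9/34) + 48418 = 93/34 + 48418 = 1646305/34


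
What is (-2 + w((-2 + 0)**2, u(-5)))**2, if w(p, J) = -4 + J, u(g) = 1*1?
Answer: 25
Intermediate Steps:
u(g) = 1
(-2 + w((-2 + 0)**2, u(-5)))**2 = (-2 + (-4 + 1))**2 = (-2 - 3)**2 = (-5)**2 = 25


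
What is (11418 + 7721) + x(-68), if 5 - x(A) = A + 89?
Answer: 19123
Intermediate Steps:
x(A) = -84 - A (x(A) = 5 - (A + 89) = 5 - (89 + A) = 5 + (-89 - A) = -84 - A)
(11418 + 7721) + x(-68) = (11418 + 7721) + (-84 - 1*(-68)) = 19139 + (-84 + 68) = 19139 - 16 = 19123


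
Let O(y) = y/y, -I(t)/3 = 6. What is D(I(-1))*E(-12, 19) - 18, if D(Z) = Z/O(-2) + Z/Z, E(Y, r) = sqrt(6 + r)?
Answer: -103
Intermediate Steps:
I(t) = -18 (I(t) = -3*6 = -18)
O(y) = 1
D(Z) = 1 + Z (D(Z) = Z/1 + Z/Z = Z*1 + 1 = Z + 1 = 1 + Z)
D(I(-1))*E(-12, 19) - 18 = (1 - 18)*sqrt(6 + 19) - 18 = -17*sqrt(25) - 18 = -17*5 - 18 = -85 - 18 = -103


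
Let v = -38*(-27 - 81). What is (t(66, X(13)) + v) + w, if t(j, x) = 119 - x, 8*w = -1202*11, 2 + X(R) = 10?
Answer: 10249/4 ≈ 2562.3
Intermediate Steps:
X(R) = 8 (X(R) = -2 + 10 = 8)
w = -6611/4 (w = (-1202*11)/8 = (1/8)*(-13222) = -6611/4 ≈ -1652.8)
v = 4104 (v = -38*(-108) = 4104)
(t(66, X(13)) + v) + w = ((119 - 1*8) + 4104) - 6611/4 = ((119 - 8) + 4104) - 6611/4 = (111 + 4104) - 6611/4 = 4215 - 6611/4 = 10249/4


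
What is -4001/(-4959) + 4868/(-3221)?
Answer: -11253191/15972939 ≈ -0.70452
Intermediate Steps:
-4001/(-4959) + 4868/(-3221) = -4001*(-1/4959) + 4868*(-1/3221) = 4001/4959 - 4868/3221 = -11253191/15972939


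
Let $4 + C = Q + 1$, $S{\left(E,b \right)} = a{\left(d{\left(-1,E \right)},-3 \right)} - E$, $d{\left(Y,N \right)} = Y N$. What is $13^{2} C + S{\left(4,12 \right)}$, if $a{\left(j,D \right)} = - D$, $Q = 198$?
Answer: $32954$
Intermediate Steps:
$d{\left(Y,N \right)} = N Y$
$S{\left(E,b \right)} = 3 - E$ ($S{\left(E,b \right)} = \left(-1\right) \left(-3\right) - E = 3 - E$)
$C = 195$ ($C = -4 + \left(198 + 1\right) = -4 + 199 = 195$)
$13^{2} C + S{\left(4,12 \right)} = 13^{2} \cdot 195 + \left(3 - 4\right) = 169 \cdot 195 + \left(3 - 4\right) = 32955 - 1 = 32954$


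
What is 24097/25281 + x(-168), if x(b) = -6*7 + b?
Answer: -5284913/25281 ≈ -209.05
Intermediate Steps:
x(b) = -42 + b
24097/25281 + x(-168) = 24097/25281 + (-42 - 168) = 24097*(1/25281) - 210 = 24097/25281 - 210 = -5284913/25281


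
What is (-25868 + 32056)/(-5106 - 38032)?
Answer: -3094/21569 ≈ -0.14345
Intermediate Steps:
(-25868 + 32056)/(-5106 - 38032) = 6188/(-43138) = 6188*(-1/43138) = -3094/21569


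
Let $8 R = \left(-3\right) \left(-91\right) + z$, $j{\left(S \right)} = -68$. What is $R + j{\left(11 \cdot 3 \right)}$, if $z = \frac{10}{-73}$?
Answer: $- \frac{19793}{584} \approx -33.892$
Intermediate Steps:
$z = - \frac{10}{73}$ ($z = 10 \left(- \frac{1}{73}\right) = - \frac{10}{73} \approx -0.13699$)
$R = \frac{19919}{584}$ ($R = \frac{\left(-3\right) \left(-91\right) - \frac{10}{73}}{8} = \frac{273 - \frac{10}{73}}{8} = \frac{1}{8} \cdot \frac{19919}{73} = \frac{19919}{584} \approx 34.108$)
$R + j{\left(11 \cdot 3 \right)} = \frac{19919}{584} - 68 = - \frac{19793}{584}$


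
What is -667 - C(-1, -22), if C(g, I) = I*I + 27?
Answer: -1178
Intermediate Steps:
C(g, I) = 27 + I**2 (C(g, I) = I**2 + 27 = 27 + I**2)
-667 - C(-1, -22) = -667 - (27 + (-22)**2) = -667 - (27 + 484) = -667 - 1*511 = -667 - 511 = -1178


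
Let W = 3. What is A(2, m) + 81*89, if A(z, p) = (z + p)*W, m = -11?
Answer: 7182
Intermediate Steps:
A(z, p) = 3*p + 3*z (A(z, p) = (z + p)*3 = (p + z)*3 = 3*p + 3*z)
A(2, m) + 81*89 = (3*(-11) + 3*2) + 81*89 = (-33 + 6) + 7209 = -27 + 7209 = 7182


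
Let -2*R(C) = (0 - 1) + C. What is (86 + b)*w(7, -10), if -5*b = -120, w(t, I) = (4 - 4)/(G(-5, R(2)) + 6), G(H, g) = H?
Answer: 0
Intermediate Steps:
R(C) = 1/2 - C/2 (R(C) = -((0 - 1) + C)/2 = -(-1 + C)/2 = 1/2 - C/2)
w(t, I) = 0 (w(t, I) = (4 - 4)/(-5 + 6) = 0/1 = 0*1 = 0)
b = 24 (b = -1/5*(-120) = 24)
(86 + b)*w(7, -10) = (86 + 24)*0 = 110*0 = 0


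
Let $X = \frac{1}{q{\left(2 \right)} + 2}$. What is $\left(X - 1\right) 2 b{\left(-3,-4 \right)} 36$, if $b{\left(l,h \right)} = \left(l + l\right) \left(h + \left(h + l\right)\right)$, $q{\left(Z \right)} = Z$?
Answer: $-3564$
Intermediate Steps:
$X = \frac{1}{4}$ ($X = \frac{1}{2 + 2} = \frac{1}{4} \approx 0.25$)
$b{\left(l,h \right)} = 2 l \left(l + 2 h\right)$
$\left(X - 1\right) 2 b{\left(-3,-4 \right)} 36 = \left(\frac{1}{4} - 1\right) 2 \cdot 2 \left(-3\right) \left(-3 + 2 \left(-4\right)\right) 36 = \left(- \frac{3}{4}\right) 2 \cdot 2 \left(-3\right) \left(-3 - 8\right) 36 = - \frac{3 \cdot 2 \left(-3\right) \left(-11\right)}{2} \cdot 36 = \left(- \frac{3}{2}\right) 66 \cdot 36 = \left(-99\right) 36 = -3564$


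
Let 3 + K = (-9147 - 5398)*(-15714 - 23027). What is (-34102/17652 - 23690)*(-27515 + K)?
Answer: -39274122202064019/2942 ≈ -1.3349e+13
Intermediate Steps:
K = 563487842 (K = -3 + (-9147 - 5398)*(-15714 - 23027) = -3 - 14545*(-38741) = -3 + 563487845 = 563487842)
(-34102/17652 - 23690)*(-27515 + K) = (-34102/17652 - 23690)*(-27515 + 563487842) = (-34102*1/17652 - 23690)*563460327 = (-17051/8826 - 23690)*563460327 = -209104991/8826*563460327 = -39274122202064019/2942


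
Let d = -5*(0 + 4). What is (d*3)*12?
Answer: -720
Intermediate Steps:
d = -20 (d = -5*4 = -20)
(d*3)*12 = -20*3*12 = -60*12 = -720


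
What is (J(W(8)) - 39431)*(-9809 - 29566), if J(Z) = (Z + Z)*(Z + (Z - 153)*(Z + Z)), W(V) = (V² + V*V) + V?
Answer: 49619075625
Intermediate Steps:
W(V) = V + 2*V² (W(V) = (V² + V²) + V = 2*V² + V = V + 2*V²)
J(Z) = 2*Z*(Z + 2*Z*(-153 + Z)) (J(Z) = (2*Z)*(Z + (-153 + Z)*(2*Z)) = (2*Z)*(Z + 2*Z*(-153 + Z)) = 2*Z*(Z + 2*Z*(-153 + Z)))
(J(W(8)) - 39431)*(-9809 - 29566) = ((8*(1 + 2*8))²*(-610 + 4*(8*(1 + 2*8))) - 39431)*(-9809 - 29566) = ((8*(1 + 16))²*(-610 + 4*(8*(1 + 16))) - 39431)*(-39375) = ((8*17)²*(-610 + 4*(8*17)) - 39431)*(-39375) = (136²*(-610 + 4*136) - 39431)*(-39375) = (18496*(-610 + 544) - 39431)*(-39375) = (18496*(-66) - 39431)*(-39375) = (-1220736 - 39431)*(-39375) = -1260167*(-39375) = 49619075625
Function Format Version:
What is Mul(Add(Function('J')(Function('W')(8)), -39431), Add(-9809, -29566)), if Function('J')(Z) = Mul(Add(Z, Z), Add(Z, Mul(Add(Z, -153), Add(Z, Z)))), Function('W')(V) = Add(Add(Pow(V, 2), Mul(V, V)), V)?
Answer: 49619075625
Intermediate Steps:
Function('W')(V) = Add(V, Mul(2, Pow(V, 2))) (Function('W')(V) = Add(Add(Pow(V, 2), Pow(V, 2)), V) = Add(Mul(2, Pow(V, 2)), V) = Add(V, Mul(2, Pow(V, 2))))
Function('J')(Z) = Mul(2, Z, Add(Z, Mul(2, Z, Add(-153, Z)))) (Function('J')(Z) = Mul(Mul(2, Z), Add(Z, Mul(Add(-153, Z), Mul(2, Z)))) = Mul(Mul(2, Z), Add(Z, Mul(2, Z, Add(-153, Z)))) = Mul(2, Z, Add(Z, Mul(2, Z, Add(-153, Z)))))
Mul(Add(Function('J')(Function('W')(8)), -39431), Add(-9809, -29566)) = Mul(Add(Mul(Pow(Mul(8, Add(1, Mul(2, 8))), 2), Add(-610, Mul(4, Mul(8, Add(1, Mul(2, 8)))))), -39431), Add(-9809, -29566)) = Mul(Add(Mul(Pow(Mul(8, Add(1, 16)), 2), Add(-610, Mul(4, Mul(8, Add(1, 16))))), -39431), -39375) = Mul(Add(Mul(Pow(Mul(8, 17), 2), Add(-610, Mul(4, Mul(8, 17)))), -39431), -39375) = Mul(Add(Mul(Pow(136, 2), Add(-610, Mul(4, 136))), -39431), -39375) = Mul(Add(Mul(18496, Add(-610, 544)), -39431), -39375) = Mul(Add(Mul(18496, -66), -39431), -39375) = Mul(Add(-1220736, -39431), -39375) = Mul(-1260167, -39375) = 49619075625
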